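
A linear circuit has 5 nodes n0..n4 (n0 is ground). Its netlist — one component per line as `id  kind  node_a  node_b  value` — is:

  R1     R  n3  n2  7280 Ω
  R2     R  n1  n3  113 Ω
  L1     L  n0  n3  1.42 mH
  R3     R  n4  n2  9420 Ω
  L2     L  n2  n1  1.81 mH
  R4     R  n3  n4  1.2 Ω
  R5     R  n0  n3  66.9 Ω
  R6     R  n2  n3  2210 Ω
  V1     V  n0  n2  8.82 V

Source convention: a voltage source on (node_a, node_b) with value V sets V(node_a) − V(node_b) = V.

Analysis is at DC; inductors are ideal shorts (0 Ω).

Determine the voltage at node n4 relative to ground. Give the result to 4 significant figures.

-0.001123 V

Element admittances at DC:
  Y(R1) = 0.0001374 S between n3,n2
  Y(R2) = 0.008850 S between n1,n3
  L1: short n0↔n3 (DC inductor)
  Y(R3) = 0.0001062 S between n4,n2
  L2: short n2↔n1 (DC inductor)
  Y(R4) = 0.8333 S between n3,n4
  Y(R5) = 0.01495 S between n0,n3
  Y(R6) = 0.0004525 S between n2,n3
  V1: constraint V(n0)−V(n2) = 8.82
Assemble and solve the 7×7 MNA system:
  V(n1)=-8.820  V(n2)=-8.820  V(n3)=0.000  V(n4)=-0.001123
  i(L1)=0.08419  i(L2)=-0.07805  i(V1)=-0.08419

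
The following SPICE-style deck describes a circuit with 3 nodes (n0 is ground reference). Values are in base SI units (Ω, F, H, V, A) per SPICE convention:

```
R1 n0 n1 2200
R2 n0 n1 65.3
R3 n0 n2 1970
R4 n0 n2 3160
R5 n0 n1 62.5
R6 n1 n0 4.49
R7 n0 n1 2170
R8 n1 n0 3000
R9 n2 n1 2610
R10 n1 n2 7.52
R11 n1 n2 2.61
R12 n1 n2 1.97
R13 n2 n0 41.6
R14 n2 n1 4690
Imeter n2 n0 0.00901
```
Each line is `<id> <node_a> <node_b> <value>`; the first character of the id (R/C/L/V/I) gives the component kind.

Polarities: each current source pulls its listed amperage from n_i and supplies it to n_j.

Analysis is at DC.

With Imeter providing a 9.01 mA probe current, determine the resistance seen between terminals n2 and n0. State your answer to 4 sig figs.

MNA unknowns: 2 node voltages V₁..V_2
R1: Y=0.0004545 on G[0,1]
R2: Y=0.01531 on G[0,1]
R3: Y=0.0005076 on G[0,2]
R4: Y=0.0003165 on G[0,2]
R5: Y=0.01600 on G[0,1]
R6: Y=0.2227 on G[1,0]
R7: Y=0.0004608 on G[0,1]
R8: Y=0.0003333 on G[1,0]
R9: Y=0.0003831 on G[2,1]
R10: Y=0.1330 on G[1,2]
R11: Y=0.3831 on G[1,2]
R12: Y=0.5076 on G[1,2]
R13: Y=0.02404 on G[2,0]
R14: Y=0.0002132 on G[2,1]
Imeter: z[2]−=0.00901, z[0]+=0.00901
solve → V1=-0.03147, V2=-0.03931

R_eq = 4.363 Ω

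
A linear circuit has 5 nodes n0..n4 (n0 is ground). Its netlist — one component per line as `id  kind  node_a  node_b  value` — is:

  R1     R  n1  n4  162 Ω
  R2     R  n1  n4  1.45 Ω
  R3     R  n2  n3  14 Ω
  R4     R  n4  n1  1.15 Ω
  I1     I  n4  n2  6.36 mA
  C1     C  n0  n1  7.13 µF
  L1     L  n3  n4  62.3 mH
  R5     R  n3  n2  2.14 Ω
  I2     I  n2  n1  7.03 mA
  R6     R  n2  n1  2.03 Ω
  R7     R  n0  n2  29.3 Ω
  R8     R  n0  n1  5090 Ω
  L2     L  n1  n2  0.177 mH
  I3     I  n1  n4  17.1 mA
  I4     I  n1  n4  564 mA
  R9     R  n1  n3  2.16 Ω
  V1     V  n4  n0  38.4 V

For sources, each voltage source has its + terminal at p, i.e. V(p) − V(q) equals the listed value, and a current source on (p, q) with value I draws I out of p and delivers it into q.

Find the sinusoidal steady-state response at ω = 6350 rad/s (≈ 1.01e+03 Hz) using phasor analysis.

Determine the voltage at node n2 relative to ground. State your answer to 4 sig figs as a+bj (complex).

36.48-1.830j V

Element admittances at ω=6350 rad/s:
  Y(R1) = 0.006173+0.000j S between n1,n4
  Y(R2) = 0.6897+0.000j S between n1,n4
  Y(R3) = 0.07143+0.000j S between n2,n3
  Y(R4) = 0.8696+0.000j S between n4,n1
  I1: injects 0.00636 A into n2 (from n4)
  Y(C1) = 0.000+0.04528j S between n0,n1
  Y(L1) = 0.000-0.002528j S between n3,n4
  Y(R5) = 0.4673+0.000j S between n3,n2
  I2: injects 0.00703 A into n1 (from n2)
  Y(R6) = 0.4926+0.000j S between n2,n1
  Y(R7) = 0.03413+0.000j S between n0,n2
  Y(R8) = 0.0001965+0.000j S between n0,n1
  Y(L2) = 0.000-0.8897j S between n1,n2
  I3: injects 0.0171 A into n4 (from n1)
  I4: injects 0.564 A into n4 (from n1)
  Y(R9) = 0.4630+0.000j S between n1,n3
  V1: constraint V(n4)−V(n0) = 38.4
Assemble and solve the 5×5 MNA system:
  V(n1)=37.21-1.039j  V(n2)=36.48-1.830j  V(n3)=36.82-1.468j  V(n4)=38.40+0.000j
  i(V1)=-1.299-1.622j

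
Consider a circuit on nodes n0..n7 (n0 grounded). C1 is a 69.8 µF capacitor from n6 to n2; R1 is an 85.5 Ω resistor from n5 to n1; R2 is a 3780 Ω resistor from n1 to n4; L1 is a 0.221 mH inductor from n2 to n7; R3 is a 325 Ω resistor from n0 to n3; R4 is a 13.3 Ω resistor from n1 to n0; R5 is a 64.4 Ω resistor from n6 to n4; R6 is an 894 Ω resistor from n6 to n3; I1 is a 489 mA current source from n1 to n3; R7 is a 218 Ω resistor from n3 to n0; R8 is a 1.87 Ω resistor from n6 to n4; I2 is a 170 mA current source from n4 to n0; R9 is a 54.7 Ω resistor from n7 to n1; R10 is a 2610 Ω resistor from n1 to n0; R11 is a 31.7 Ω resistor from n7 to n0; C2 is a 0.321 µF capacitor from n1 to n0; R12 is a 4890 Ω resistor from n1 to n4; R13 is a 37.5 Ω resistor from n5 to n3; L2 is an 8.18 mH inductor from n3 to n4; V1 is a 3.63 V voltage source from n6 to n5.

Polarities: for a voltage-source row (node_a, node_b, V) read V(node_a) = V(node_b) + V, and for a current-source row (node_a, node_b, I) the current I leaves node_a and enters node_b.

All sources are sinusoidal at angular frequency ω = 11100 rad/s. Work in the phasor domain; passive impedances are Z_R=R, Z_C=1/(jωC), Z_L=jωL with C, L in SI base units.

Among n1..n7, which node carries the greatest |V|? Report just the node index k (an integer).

MNA unknowns: 7 node voltages V₁..V_7 plus 1 source current (V1)
C1: Y=0.000+0.7748j on G[6,2]
R1: Y=0.01170+0.000j on G[5,1]
R2: Y=0.0002646+0.000j on G[1,4]
L1: Y=0.000-0.4076j on G[2,7]
R3: Y=0.003077+0.000j on G[0,3]
R4: Y=0.07519+0.000j on G[1,0]
R5: Y=0.01553+0.000j on G[6,4]
R6: Y=0.001119+0.000j on G[6,3]
I1: z[1]−=0.489, z[3]+=0.489
R7: Y=0.004587+0.000j on G[3,0]
R8: Y=0.5348+0.000j on G[6,4]
I2: z[4]−=0.17, z[0]+=0.17
R9: Y=0.01828+0.000j on G[7,1]
R10: Y=0.0003831+0.000j on G[1,0]
R11: Y=0.03155+0.000j on G[7,0]
C2: Y=0.000+0.003563j on G[1,0]
R12: Y=0.0002045+0.000j on G[1,4]
R13: Y=0.02667+0.000j on G[5,3]
L2: Y=0.000-0.01101j on G[3,4]
V1: row V6−V5=3.63, i_V1 at 6,5
solve → V1=-4.371+0.06450j, V2=2.270+0.09513j, V3=11.81+2.929j, V4=1.996-0.3469j, V5=-1.385-0.1509j, V6=2.245-0.1509j, V7=2.222-0.3725j
aux → i_V1=-0.3168-0.08466j

3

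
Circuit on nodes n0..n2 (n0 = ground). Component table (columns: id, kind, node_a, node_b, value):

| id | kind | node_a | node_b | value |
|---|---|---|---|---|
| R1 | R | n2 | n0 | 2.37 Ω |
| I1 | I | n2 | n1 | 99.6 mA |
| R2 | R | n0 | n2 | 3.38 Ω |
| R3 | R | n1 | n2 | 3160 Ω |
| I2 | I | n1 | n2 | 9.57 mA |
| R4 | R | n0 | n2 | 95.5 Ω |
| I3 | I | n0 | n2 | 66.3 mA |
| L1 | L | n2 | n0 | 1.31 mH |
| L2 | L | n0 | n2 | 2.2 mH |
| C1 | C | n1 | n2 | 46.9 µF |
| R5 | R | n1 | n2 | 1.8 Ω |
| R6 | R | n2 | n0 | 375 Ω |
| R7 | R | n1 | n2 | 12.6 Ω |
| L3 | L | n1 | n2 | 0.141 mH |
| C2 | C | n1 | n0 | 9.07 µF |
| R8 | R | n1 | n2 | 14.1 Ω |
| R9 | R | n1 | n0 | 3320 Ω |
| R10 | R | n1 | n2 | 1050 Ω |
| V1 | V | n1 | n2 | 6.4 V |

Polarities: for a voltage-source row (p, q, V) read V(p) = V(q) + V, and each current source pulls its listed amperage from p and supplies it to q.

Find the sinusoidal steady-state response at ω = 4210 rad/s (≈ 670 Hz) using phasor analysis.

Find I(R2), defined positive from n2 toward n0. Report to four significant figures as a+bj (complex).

Apply KCL at each of the 2 non-ground nodes and solve the resulting linear system.
Node n1: branches {I1, R3, I2, C1, R5, R7, L3, C2, R8, R9, R10, V1} → V_1 = 6.581-0.2719j
Node n2: branches {R1, I1, R2, R3, I2, R4, I3, L1, L2, C1, R5, R6, R7, L3, R8, R10, V1} → V_2 = 0.1814-0.2719j
Source currents: i(V1)=-4.448+9.267j

0.05367-0.08045j A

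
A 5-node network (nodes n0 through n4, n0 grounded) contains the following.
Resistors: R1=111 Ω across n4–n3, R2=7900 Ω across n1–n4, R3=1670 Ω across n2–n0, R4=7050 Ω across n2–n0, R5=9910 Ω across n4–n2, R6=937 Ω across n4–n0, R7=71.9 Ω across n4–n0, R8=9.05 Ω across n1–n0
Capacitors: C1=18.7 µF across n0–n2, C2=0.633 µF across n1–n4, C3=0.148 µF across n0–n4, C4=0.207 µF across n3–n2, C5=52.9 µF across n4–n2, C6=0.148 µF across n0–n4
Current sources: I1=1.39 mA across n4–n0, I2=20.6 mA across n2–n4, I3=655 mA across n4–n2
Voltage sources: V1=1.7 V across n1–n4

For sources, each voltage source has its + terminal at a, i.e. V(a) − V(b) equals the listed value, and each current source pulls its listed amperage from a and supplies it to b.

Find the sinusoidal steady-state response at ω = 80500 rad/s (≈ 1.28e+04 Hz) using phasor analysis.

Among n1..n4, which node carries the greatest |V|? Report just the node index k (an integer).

1

Element admittances at ω=80500 rad/s:
  Y(R1) = 0.009009+0.000j S between n4,n3
  Y(R2) = 0.0001266+0.000j S between n1,n4
  Y(R3) = 0.0005988+0.000j S between n2,n0
  Y(C1) = 0.000+1.505j S between n0,n2
  Y(C2) = 0.000+0.05096j S between n1,n4
  Y(R4) = 0.0001418+0.000j S between n2,n0
  Y(R5) = 0.0001009+0.000j S between n4,n2
  Y(R6) = 0.001067+0.000j S between n4,n0
  Y(R7) = 0.01391+0.000j S between n4,n0
  I1: injects 0.00139 A into n0 (from n4)
  Y(R8) = 0.1105+0.000j S between n1,n0
  Y(C3) = 0.000+0.01191j S between n0,n4
  Y(C4) = 0.000+0.01666j S between n3,n2
  Y(C5) = 0.000+4.258j S between n4,n2
  Y(C6) = 0.000+0.01191j S between n0,n4
  I2: injects 0.0206 A into n4 (from n2)
  I3: injects 0.655 A into n2 (from n4)
  V1: constraint V(n1)−V(n4) = 1.7
Assemble and solve the 5×5 MNA system:
  V(n1)=1.666+0.3084j  V(n2)=-0.02522+0.1179j  V(n3)=0.05239+0.1649j  V(n4)=-0.03442+0.3084j
  i(V1)=-0.1843-0.1207j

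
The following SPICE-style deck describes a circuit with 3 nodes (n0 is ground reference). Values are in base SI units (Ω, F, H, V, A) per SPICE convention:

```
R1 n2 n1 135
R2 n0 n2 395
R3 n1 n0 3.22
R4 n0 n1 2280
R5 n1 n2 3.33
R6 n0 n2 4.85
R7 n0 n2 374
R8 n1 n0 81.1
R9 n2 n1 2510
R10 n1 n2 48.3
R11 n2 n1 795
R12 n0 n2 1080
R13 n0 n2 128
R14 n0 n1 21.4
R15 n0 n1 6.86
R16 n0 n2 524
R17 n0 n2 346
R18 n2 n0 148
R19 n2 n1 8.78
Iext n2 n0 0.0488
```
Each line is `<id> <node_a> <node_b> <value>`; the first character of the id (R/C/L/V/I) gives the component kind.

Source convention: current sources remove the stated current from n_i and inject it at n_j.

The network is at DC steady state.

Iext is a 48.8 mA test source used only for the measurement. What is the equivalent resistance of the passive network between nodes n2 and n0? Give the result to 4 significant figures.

MNA unknowns: 2 node voltages V₁..V_2
R1: Y=0.007407 on G[2,1]
R2: Y=0.002532 on G[0,2]
R3: Y=0.3106 on G[1,0]
R4: Y=0.0004386 on G[0,1]
R5: Y=0.3003 on G[1,2]
R6: Y=0.2062 on G[0,2]
R7: Y=0.002674 on G[0,2]
R8: Y=0.01233 on G[1,0]
R9: Y=0.0003984 on G[2,1]
R10: Y=0.02070 on G[1,2]
R11: Y=0.001258 on G[2,1]
R12: Y=0.0009259 on G[0,2]
R13: Y=0.007812 on G[0,2]
R14: Y=0.04673 on G[0,1]
R15: Y=0.1458 on G[0,1]
R16: Y=0.001908 on G[0,2]
R17: Y=0.002890 on G[0,2]
R18: Y=0.006757 on G[2,0]
R19: Y=0.1139 on G[2,1]
Iext: z[2]−=0.0488, z[0]+=0.0488
solve → V1=-0.04800, V2=-0.1038

R_eq = 2.126 Ω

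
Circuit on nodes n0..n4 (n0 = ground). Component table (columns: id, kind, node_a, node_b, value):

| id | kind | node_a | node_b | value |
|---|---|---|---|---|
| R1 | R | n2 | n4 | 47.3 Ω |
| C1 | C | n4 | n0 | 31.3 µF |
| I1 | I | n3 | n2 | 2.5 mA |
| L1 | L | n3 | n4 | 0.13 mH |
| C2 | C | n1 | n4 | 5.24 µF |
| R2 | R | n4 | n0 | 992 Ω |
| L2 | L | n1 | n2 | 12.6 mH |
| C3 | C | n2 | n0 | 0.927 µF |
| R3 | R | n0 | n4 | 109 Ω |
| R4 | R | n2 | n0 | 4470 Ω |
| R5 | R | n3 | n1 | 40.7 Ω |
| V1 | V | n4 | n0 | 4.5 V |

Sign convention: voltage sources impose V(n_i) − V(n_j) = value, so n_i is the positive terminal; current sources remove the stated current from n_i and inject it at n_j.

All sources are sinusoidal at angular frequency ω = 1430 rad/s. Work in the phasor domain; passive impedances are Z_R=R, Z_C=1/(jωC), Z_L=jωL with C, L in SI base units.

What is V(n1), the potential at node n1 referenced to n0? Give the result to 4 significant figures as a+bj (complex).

Apply KCL at each of the 4 non-ground nodes and solve the resulting linear system.
Node n1: branches {C2, L2, R5} → V_1 = 4.479-0.1319j
Node n2: branches {R1, I1, L2, C3, R4} → V_2 = 4.540-0.1235j
Node n3: branches {I1, L1, R5} → V_3 = 4.501-0.0005615j
Node n4: branches {R1, C1, L1, C2, R2, R3, V1} → V_4 = 4.500+0.000j
Source currents: i(V1)=-0.04700-0.2074j

4.479-0.1319j V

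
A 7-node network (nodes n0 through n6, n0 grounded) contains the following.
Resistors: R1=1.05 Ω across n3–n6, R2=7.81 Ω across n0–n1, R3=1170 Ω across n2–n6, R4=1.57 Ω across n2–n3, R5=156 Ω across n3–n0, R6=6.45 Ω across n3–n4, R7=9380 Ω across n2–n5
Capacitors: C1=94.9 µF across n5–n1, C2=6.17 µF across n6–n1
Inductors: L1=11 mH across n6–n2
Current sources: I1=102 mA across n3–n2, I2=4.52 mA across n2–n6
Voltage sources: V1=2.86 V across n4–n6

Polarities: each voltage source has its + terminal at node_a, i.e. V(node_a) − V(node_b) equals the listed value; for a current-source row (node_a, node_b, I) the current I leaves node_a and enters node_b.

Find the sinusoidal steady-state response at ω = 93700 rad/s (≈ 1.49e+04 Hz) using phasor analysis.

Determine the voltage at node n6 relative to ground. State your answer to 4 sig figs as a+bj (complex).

MNA unknowns: 6 node voltages V₁..V_6 plus 1 source current (V1)
R1: Y=0.9524+0.000j on G[3,6]
R2: Y=0.1280+0.000j on G[0,1]
C1: Y=0.000+8.892j on G[5,1]
L1: Y=0.000-0.0009702j on G[6,2]
C2: Y=0.000+0.5781j on G[6,1]
I1: z[3]−=0.102, z[2]+=0.102
R3: Y=0.0008547+0.000j on G[2,6]
R4: Y=0.6369+0.000j on G[2,3]
R5: Y=0.006410+0.000j on G[3,0]
R6: Y=0.1550+0.000j on G[3,4]
R7: Y=0.0001066+0.000j on G[2,5]
I2: z[2]−=0.00452, z[6]+=0.00452
V1: row V4−V6=2.86, i_V1 at 4,6
solve → V1=-0.01877-0.0002245j, V2=0.5271+0.005312j, V3=0.3749+0.004483j, V4=2.841+0.004033j, V5=-0.01877-0.0002310j, V6=-0.01882+0.004033j
aux → i_V1=-0.3824+6.989e-05j

-0.01882+0.004033j V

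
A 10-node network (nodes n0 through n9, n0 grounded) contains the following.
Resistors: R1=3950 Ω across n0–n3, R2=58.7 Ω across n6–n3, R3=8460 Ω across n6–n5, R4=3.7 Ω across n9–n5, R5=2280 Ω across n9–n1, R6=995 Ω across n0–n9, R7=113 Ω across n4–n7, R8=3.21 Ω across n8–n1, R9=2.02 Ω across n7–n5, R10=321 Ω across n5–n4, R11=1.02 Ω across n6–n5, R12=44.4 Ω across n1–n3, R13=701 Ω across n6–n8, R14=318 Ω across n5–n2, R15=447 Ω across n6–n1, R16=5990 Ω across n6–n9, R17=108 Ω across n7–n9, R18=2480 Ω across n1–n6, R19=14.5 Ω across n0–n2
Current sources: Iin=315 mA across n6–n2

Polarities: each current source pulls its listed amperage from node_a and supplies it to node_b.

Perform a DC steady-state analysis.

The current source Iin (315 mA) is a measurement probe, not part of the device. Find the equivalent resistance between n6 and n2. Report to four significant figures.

R_eq = 229.5 Ω

MNA unknowns: 9 node voltages V₁..V_9
R1: Y=0.0002532 on G[0,3]
R2: Y=0.01704 on G[6,3]
R3: Y=0.0001182 on G[6,5]
R4: Y=0.2703 on G[9,5]
R5: Y=0.0004386 on G[9,1]
R6: Y=0.001005 on G[0,9]
R7: Y=0.008850 on G[4,7]
R8: Y=0.3115 on G[8,1]
R9: Y=0.4950 on G[7,5]
R10: Y=0.003115 on G[5,4]
R11: Y=0.9804 on G[6,5]
R12: Y=0.02252 on G[1,3]
R13: Y=0.001427 on G[6,8]
R14: Y=0.003145 on G[5,2]
R15: Y=0.002237 on G[6,1]
R16: Y=0.0001669 on G[6,9]
R17: Y=0.009259 on G[7,9]
R18: Y=0.0004032 on G[1,6]
R19: Y=0.06897 on G[0,2]
Iin: z[6]−=0.315, z[2]+=0.315
solve → V1=-70.29, V2=1.284, V3=-70.16, V4=-70.71, V5=-70.72, V6=-71.02, V7=-70.71, V8=-70.29, V9=-70.46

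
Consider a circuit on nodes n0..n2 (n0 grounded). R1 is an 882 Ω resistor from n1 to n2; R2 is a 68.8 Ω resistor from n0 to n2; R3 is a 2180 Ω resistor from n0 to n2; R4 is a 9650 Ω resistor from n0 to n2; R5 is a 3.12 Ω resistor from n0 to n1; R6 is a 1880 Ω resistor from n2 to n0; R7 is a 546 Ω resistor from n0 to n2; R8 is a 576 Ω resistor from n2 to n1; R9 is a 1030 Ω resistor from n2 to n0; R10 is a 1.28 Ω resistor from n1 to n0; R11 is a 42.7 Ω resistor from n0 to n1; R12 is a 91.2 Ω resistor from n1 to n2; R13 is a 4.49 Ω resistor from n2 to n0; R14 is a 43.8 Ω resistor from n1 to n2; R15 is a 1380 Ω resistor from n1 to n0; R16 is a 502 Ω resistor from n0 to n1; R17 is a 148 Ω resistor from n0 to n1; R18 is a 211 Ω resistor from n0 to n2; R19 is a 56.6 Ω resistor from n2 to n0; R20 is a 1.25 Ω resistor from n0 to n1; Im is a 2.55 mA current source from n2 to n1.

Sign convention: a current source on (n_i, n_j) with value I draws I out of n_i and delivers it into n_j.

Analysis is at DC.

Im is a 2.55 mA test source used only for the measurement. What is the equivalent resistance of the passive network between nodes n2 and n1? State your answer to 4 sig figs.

R_eq = 3.723 Ω

MNA unknowns: 2 node voltages V₁..V_2
R1: Y=0.001134 on G[1,2]
R2: Y=0.01453 on G[0,2]
R3: Y=0.0004587 on G[0,2]
R4: Y=0.0001036 on G[0,2]
R5: Y=0.3205 on G[0,1]
R6: Y=0.0005319 on G[2,0]
R7: Y=0.001832 on G[0,2]
R8: Y=0.001736 on G[2,1]
R9: Y=0.0009709 on G[2,0]
R10: Y=0.7812 on G[1,0]
R11: Y=0.02342 on G[0,1]
R12: Y=0.01096 on G[1,2]
R13: Y=0.2227 on G[2,0]
R14: Y=0.02283 on G[1,2]
R15: Y=0.0007246 on G[1,0]
R16: Y=0.001992 on G[0,1]
R17: Y=0.006757 on G[0,1]
R18: Y=0.004739 on G[0,2]
R19: Y=0.01767 on G[2,0]
R20: Y=0.8000 on G[0,1]
Im: z[2]−=0.00255, z[1]+=0.00255
solve → V1=0.001138, V2=-0.008355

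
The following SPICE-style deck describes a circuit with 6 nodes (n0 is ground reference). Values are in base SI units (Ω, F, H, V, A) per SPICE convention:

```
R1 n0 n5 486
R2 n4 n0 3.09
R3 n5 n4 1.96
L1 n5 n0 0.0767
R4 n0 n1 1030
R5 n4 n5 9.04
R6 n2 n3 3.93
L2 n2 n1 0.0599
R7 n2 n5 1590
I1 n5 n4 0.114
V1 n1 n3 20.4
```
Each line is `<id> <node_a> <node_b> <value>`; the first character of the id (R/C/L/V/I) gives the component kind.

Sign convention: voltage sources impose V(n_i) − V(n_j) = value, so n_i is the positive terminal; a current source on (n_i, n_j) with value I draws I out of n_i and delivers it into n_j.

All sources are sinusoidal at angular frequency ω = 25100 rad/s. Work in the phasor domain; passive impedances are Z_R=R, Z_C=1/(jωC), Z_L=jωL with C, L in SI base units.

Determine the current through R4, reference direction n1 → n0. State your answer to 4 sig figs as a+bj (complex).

Apply KCL at each of the 5 non-ground nodes and solve the resulting linear system.
Node n1: branches {R4, L2, V1} → V_1 = 7.922+0.02066j
Node n2: branches {R6, L2, R7} → V_2 = -12.45-0.03251j
Node n3: branches {R6, V1} → V_3 = -12.48+0.02066j
Node n4: branches {R2, R3, R5, I1} → V_4 = -0.02238-0.0004074j
Node n5: branches {R1, R3, L1, R5, R7, I1} → V_5 = -0.2177-0.0006198j
Source currents: i(V1)=-0.007727+0.01353j

0.007692+2.006e-05j A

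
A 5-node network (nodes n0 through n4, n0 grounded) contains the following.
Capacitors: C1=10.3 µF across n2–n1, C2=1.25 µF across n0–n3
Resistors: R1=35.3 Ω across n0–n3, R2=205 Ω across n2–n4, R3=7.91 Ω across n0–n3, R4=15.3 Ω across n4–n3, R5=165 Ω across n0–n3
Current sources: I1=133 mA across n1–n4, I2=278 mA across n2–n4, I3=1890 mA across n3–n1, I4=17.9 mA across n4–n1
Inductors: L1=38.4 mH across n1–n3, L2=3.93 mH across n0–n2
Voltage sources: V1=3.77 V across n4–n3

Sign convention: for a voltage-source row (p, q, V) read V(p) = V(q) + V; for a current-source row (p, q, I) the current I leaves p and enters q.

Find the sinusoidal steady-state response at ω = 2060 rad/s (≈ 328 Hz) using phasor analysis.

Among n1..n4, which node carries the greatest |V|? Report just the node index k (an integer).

1

MNA unknowns: 4 node voltages V₁..V_4 plus 1 source current (V1)
C1: Y=0.000+0.02122j on G[2,1]
R1: Y=0.02833+0.000j on G[0,3]
C2: Y=0.000+0.002575j on G[0,3]
I1: z[1]−=0.133, z[4]+=0.133
R2: Y=0.004878+0.000j on G[2,4]
R3: Y=0.1264+0.000j on G[0,3]
I2: z[2]−=0.278, z[4]+=0.278
L1: Y=0.000-0.01264j on G[1,3]
R4: Y=0.06536+0.000j on G[4,3]
I3: z[3]−=1.89, z[1]+=1.89
R5: Y=0.006061+0.000j on G[0,3]
L2: Y=0.000-0.1235j on G[0,2]
I4: z[4]−=0.0179, z[1]+=0.0179
V1: row V4−V3=3.77, i_V1 at 4,3
solve → V1=21.46-140.2j, V2=-3.125+25.74j, V3=-19.81-2.083j, V4=-16.04-2.083j
aux → i_V1=0.2097+0.1357j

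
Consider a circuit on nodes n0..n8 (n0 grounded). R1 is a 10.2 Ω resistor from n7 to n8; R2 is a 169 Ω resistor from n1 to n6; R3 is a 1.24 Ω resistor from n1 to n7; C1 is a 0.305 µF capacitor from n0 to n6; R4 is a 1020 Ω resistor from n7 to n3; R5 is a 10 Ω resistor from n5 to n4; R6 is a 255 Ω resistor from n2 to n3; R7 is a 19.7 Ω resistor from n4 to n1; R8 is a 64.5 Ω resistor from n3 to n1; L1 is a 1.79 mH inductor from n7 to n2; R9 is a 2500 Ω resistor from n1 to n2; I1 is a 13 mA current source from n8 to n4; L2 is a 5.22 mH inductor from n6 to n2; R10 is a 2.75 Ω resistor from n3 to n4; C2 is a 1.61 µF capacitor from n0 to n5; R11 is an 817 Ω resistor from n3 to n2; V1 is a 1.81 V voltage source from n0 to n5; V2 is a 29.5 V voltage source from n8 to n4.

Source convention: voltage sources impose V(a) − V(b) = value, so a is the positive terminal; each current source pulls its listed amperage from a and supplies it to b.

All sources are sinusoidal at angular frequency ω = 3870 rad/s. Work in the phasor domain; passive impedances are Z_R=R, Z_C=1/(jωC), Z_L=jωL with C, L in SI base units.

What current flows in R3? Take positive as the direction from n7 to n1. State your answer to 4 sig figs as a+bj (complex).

1.054-0.0003077j A

Apply KCL at each of the 8 non-ground nodes and solve the resulting linear system.
Node n1: branches {R2, R3, R7, R8, R9} → V_1 = 14.46-0.2828j
Node n2: branches {R6, L1, R9, L2, R11} → V_2 = 15.83-0.9601j
Node n3: branches {R4, R6, R8, R10, R11} → V_3 = -0.8884-0.2043j
Node n4: branches {R5, R7, I1, R10, V2} → V_4 = -1.824-0.1901j
Node n5: branches {R5, C2, V1} → V_5 = -1.810+0.000j
Node n6: branches {R2, C1, L2} → V_6 = 16.10-1.185j
Node n7: branches {R1, R3, R4, L1} → V_7 = 15.76-0.2831j
Node n8: branches {R1, I1, V2} → V_8 = 27.68-0.1901j
Source currents: i(V1)=0.001399+0.007731j, i(V2)=-1.181-0.009123j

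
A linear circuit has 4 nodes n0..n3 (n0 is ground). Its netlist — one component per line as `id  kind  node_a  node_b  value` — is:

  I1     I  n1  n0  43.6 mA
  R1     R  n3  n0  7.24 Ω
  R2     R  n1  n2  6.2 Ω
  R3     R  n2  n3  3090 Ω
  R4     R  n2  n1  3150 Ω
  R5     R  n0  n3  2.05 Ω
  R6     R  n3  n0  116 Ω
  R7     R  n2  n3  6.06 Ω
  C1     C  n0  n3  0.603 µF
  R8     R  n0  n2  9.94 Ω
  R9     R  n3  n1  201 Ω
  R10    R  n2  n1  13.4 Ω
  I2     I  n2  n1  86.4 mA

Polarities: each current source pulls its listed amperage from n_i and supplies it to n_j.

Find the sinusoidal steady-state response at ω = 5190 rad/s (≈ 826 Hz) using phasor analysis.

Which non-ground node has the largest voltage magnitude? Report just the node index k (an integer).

MNA unknowns: 3 node voltages V₁..V_3
I1: z[1]−=0.0436, z[0]+=0.0436
R1: Y=0.1381+0.000j on G[3,0]
R2: Y=0.1613+0.000j on G[1,2]
R3: Y=0.0003236+0.000j on G[2,3]
R4: Y=0.0003175+0.000j on G[2,1]
R5: Y=0.4878+0.000j on G[0,3]
R6: Y=0.008621+0.000j on G[3,0]
R7: Y=0.1650+0.000j on G[2,3]
C1: Y=0.000+0.003130j on G[0,3]
R8: Y=0.1006+0.000j on G[0,2]
R9: Y=0.004975+0.000j on G[3,1]
R10: Y=0.07463+0.000j on G[2,1]
I2: z[2]−=0.0864, z[1]+=0.0864
solve → V1=-0.008112+0.0001107j, V2=-0.1886+0.0001094j, V3=-0.03880+0.0001740j

2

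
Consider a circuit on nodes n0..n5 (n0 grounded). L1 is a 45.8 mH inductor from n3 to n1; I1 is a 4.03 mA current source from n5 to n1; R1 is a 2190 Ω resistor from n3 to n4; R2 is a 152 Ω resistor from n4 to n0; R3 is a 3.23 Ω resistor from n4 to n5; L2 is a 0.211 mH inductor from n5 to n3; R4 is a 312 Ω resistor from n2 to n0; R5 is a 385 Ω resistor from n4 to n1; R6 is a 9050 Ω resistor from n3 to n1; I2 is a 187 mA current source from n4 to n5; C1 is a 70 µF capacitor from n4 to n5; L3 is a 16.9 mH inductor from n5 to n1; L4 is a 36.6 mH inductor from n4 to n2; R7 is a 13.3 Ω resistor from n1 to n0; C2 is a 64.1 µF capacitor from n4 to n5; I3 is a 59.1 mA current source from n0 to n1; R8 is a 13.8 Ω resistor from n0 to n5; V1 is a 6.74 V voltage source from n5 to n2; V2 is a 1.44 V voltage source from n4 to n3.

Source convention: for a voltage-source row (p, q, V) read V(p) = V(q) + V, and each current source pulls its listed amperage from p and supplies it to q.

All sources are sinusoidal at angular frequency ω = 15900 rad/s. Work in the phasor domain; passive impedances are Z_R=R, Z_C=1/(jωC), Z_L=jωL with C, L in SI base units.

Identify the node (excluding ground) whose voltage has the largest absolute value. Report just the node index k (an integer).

MNA unknowns: 5 node voltages V₁..V_5 plus 2 source currents (V1, V2)
L1: Y=0.000-0.001373j on G[3,1]
I1: z[5]−=0.00403, z[1]+=0.00403
R1: Y=0.0004566+0.000j on G[3,4]
R2: Y=0.006579+0.000j on G[4,0]
R3: Y=0.3096+0.000j on G[4,5]
L2: Y=0.000-0.2981j on G[5,3]
R4: Y=0.003205+0.000j on G[2,0]
R5: Y=0.002597+0.000j on G[4,1]
R6: Y=0.0001105+0.000j on G[3,1]
I2: z[4]−=0.187, z[5]+=0.187
C1: Y=0.000+1.113j on G[4,5]
L3: Y=0.000-0.003721j on G[5,1]
L4: Y=0.000-0.001718j on G[4,2]
R7: Y=0.07519+0.000j on G[1,0]
C2: Y=0.000+1.019j on G[4,5]
I3: z[0]−=0.0591, z[1]+=0.0591
R8: Y=0.07246+0.000j on G[0,5]
V1: row V5−V2=6.74, i_V1 at 5,2
V2: row V4−V3=1.44, i_V2 at 4,3
solve → V1=0.8020+0.06447j, V2=-6.473-0.06377j, V3=-1.412-0.003393j, V4=0.02753-0.003393j, V5=0.2672-0.06377j
aux → i_V1=-0.02085+0.01097j, i_V2=0.01700+0.5037j

2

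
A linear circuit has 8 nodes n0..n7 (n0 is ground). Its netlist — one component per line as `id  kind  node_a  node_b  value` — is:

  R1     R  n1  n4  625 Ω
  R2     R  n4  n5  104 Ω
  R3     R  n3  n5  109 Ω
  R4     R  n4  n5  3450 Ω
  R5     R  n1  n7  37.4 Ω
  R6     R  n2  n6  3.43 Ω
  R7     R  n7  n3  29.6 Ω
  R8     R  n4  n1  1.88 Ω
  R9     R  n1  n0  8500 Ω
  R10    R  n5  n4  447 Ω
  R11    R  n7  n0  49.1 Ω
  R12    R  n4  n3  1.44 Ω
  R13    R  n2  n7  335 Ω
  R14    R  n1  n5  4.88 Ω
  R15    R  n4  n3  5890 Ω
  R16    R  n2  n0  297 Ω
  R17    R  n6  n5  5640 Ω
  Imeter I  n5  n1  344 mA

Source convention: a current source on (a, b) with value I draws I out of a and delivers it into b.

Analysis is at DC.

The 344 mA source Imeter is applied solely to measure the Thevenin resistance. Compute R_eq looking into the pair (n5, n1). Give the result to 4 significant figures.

Element admittances at DC:
  Y(R1) = 0.001600 S between n1,n4
  Y(R2) = 0.009615 S between n4,n5
  Y(R3) = 0.009174 S between n3,n5
  Y(R4) = 0.0002899 S between n4,n5
  Y(R5) = 0.02674 S between n1,n7
  Y(R6) = 0.2915 S between n2,n6
  Y(R7) = 0.03378 S between n7,n3
  Y(R8) = 0.5319 S between n4,n1
  Y(R9) = 0.0001176 S between n1,n0
  Y(R10) = 0.002237 S between n5,n4
  Y(R11) = 0.02037 S between n7,n0
  Y(R12) = 0.6944 S between n4,n3
  Y(R13) = 0.002985 S between n2,n7
  Y(R14) = 0.2049 S between n1,n5
  Y(R15) = 0.0001698 S between n4,n3
  Y(R16) = 0.003367 S between n2,n0
  Y(R17) = 0.0001773 S between n6,n5
  Imeter: injects 0.344 A into n1 (from n5)
Assemble and solve the 7×7 MNA system:
  V(n1)=0.05147  V(n2)=-0.03732  V(n3)=-0.02286  V(n4)=-0.005093  V(n5)=-1.474  V(n6)=-0.03819  V(n7)=0.005872

R_eq = 4.435 Ω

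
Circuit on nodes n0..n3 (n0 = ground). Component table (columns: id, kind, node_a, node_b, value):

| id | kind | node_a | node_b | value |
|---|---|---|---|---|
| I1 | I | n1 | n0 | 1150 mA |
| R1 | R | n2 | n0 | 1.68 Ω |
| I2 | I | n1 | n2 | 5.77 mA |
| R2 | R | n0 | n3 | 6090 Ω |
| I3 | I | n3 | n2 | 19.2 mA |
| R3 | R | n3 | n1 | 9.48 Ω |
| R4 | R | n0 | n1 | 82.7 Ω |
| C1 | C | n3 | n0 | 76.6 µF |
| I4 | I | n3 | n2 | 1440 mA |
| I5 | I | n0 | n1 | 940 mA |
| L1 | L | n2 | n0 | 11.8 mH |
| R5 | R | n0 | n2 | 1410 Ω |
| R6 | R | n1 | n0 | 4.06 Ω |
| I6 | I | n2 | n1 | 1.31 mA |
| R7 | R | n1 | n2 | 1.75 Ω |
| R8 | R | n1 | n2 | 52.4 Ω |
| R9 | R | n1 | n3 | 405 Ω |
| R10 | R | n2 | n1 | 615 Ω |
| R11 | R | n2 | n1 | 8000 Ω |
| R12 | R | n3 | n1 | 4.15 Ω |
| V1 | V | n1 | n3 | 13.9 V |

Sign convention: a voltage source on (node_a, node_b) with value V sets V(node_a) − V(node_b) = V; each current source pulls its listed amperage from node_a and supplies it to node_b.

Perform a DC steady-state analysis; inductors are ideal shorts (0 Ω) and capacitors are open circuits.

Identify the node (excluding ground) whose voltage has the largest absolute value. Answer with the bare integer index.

Apply KCL at each of the 3 non-ground nodes and solve the resulting linear system.
Node n1: branches {I1, I2, R3, R4, I5, R6, I6, R7, R8, R9, R10, R11, R12, V1} → V_1 = -1.964
Node n2: branches {R1, I2, I3, I4, L1, R5, I6, R7, R8, R10, R11} → V_2 = 0.000
Node n3: branches {R2, I3, R3, C1, I4, R9, R12, V1} → V_3 = -15.86
Source currents: i(L1)=0.3002, i(V1)=-3.393

3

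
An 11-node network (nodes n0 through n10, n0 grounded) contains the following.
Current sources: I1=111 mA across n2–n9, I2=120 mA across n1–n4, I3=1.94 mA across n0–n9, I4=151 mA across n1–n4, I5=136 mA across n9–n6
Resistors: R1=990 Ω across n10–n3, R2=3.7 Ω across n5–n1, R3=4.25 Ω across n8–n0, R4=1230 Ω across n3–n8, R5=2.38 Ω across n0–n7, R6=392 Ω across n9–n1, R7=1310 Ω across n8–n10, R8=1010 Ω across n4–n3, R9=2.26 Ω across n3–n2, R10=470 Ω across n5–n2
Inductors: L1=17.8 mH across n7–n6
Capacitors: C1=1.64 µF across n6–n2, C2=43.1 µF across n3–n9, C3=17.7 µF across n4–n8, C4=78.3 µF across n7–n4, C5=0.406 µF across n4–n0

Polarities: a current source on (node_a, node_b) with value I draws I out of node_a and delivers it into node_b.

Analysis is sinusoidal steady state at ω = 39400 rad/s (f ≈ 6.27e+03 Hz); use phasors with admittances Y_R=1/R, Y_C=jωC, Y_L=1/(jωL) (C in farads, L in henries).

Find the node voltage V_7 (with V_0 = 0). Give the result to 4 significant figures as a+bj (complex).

Apply KCL at each of the 10 non-ground nodes and solve the resulting linear system.
Node n1: branches {I2, R2, R6, I4} → V_1 = -141.5-54.42j
Node n2: branches {I1, C1, R9, R10} → V_2 = -83.37-54.63j
Node n3: branches {R1, C2, R4, R8, R9} → V_3 = -83.33-54.35j
Node n4: branches {I2, C3, C4, I4, R8, C5} → V_4 = 0.01472-0.06397j
Node n5: branches {R2, R10} → V_5 = -141.0-54.42j
Node n6: branches {L1, C1, I5} → V_6 = -85.25-58.01j
Node n7: branches {L1, R5, C4} → V_7 = 0.05813-0.02926j
Node n8: branches {R3, R4, C3, R7} → V_8 = -0.09991+0.05124j
Node n9: branches {I1, C2, I3, R6, I5} → V_9 = -83.33-54.25j
Node n10: branches {R1, R7} → V_10 = -47.51-30.94j

0.05813-0.02926j V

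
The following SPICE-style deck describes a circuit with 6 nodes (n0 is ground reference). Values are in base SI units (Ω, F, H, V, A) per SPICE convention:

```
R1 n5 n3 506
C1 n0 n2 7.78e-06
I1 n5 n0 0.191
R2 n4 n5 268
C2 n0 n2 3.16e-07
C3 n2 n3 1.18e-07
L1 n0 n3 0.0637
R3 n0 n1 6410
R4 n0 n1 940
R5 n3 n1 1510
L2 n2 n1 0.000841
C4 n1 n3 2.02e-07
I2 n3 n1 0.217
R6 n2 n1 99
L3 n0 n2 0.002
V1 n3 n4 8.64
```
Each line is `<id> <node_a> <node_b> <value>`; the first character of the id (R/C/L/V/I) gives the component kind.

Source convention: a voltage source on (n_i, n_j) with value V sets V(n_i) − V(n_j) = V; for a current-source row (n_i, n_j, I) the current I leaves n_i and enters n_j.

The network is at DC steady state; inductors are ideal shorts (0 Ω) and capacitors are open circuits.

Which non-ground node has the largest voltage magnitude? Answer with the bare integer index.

Element admittances at DC:
  Y(R1) = 0.001976 S between n5,n3
  Y(C1) = 0.000 S between n0,n2
  I1: injects 0.191 A into n0 (from n5)
  Y(R2) = 0.003731 S between n4,n5
  Y(C2) = 0.000 S between n0,n2
  Y(C3) = 0.000 S between n2,n3
  L1: short n0↔n3 (DC inductor)
  Y(R3) = 0.0001560 S between n0,n1
  Y(R4) = 0.001064 S between n0,n1
  Y(R5) = 0.0006623 S between n3,n1
  L2: short n2↔n1 (DC inductor)
  Y(C4) = 0.000 S between n1,n3
  I2: injects 0.217 A into n1 (from n3)
  Y(R6) = 0.01010 S between n2,n1
  L3: short n0↔n2 (DC inductor)
  V1: constraint V(n3)−V(n4) = 8.64
Assemble and solve the 9×9 MNA system:
  V(n1)=0.000  V(n2)=0.000  V(n3)=0.000  V(n4)=-8.640  V(n5)=-39.11
  i(L1)=0.4080  i(L2)=-0.2170  i(L3)=-0.2170  i(V1)=0.1137

5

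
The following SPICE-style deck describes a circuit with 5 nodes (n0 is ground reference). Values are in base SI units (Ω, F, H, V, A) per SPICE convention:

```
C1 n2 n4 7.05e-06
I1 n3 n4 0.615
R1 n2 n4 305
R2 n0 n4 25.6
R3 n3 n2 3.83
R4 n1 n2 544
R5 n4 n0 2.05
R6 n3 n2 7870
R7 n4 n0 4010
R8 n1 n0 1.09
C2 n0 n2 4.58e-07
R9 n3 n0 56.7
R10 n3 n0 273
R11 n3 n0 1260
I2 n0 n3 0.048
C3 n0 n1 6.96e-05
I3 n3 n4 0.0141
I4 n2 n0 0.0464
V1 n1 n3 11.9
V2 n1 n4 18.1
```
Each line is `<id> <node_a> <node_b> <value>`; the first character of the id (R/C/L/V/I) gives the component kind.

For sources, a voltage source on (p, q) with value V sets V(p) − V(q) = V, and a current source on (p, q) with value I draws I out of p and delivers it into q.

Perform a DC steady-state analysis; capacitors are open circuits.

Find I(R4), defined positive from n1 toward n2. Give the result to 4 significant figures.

Element admittances at DC:
  Y(C1) = 0.000 S between n2,n4
  I1: injects 0.615 A into n4 (from n3)
  Y(R1) = 0.003279 S between n2,n4
  Y(R2) = 0.03906 S between n0,n4
  Y(R3) = 0.2611 S between n3,n2
  Y(R4) = 0.001838 S between n1,n2
  Y(R5) = 0.4878 S between n4,n0
  Y(R6) = 0.0001271 S between n3,n2
  Y(R7) = 0.0002494 S between n4,n0
  Y(R8) = 0.9174 S between n1,n0
  Y(C2) = 0.000 S between n0,n2
  Y(R9) = 0.01764 S between n3,n0
  Y(R10) = 0.003663 S between n3,n0
  Y(R11) = 0.0007937 S between n3,n0
  I2: injects 0.048 A into n3 (from n0)
  Y(C3) = 0.000 S between n0,n1
  I3: injects 0.0141 A into n4 (from n3)
  I4: injects 0.0464 A into n0 (from n2)
  V1: constraint V(n1)−V(n3) = 11.9
  V2: constraint V(n1)−V(n4) = 18.1
Assemble and solve the 6×6 MNA system:
  V(n1)=6.686  V(n2)=-5.383  V(n3)=-5.214  V(n4)=-11.41
  i(V1)=0.5099  i(V2)=-6.666

0.02218 A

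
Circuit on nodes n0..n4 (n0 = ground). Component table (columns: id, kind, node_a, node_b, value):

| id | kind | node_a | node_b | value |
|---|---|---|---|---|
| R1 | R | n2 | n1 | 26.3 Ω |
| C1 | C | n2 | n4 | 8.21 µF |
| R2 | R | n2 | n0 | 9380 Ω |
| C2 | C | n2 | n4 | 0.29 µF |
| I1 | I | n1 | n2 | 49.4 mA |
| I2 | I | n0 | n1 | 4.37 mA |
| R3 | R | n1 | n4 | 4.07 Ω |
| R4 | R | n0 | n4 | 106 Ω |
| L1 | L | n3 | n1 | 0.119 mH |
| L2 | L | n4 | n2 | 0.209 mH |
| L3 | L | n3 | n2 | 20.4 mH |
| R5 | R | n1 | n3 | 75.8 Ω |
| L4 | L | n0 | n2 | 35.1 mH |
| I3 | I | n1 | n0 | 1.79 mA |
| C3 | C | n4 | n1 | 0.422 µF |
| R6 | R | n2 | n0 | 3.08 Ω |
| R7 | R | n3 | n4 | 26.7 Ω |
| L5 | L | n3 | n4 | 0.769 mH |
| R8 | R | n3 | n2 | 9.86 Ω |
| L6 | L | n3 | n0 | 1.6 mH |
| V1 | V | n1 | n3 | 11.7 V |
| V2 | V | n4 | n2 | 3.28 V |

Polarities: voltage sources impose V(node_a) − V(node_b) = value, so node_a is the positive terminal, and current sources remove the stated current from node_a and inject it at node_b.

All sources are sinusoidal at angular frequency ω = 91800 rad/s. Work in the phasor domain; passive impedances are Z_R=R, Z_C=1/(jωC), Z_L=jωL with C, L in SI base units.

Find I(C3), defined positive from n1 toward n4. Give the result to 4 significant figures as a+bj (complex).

0.02505+0.1018j A

MNA unknowns: 4 node voltages V₁..V_4 plus 2 source currents (V1, V2)
R1: Y=0.03802+0.000j on G[2,1]
C1: Y=0.000+0.7537j on G[2,4]
R2: Y=0.0001066+0.000j on G[2,0]
C2: Y=0.000+0.02662j on G[2,4]
I1: z[1]−=0.0494, z[2]+=0.0494
I2: z[0]−=0.00437, z[1]+=0.00437
R3: Y=0.2457+0.000j on G[1,4]
R4: Y=0.009434+0.000j on G[0,4]
L1: Y=0.000-0.09154j on G[3,1]
L2: Y=0.000-0.05212j on G[4,2]
L3: Y=0.000-0.0005340j on G[3,2]
R5: Y=0.01319+0.000j on G[1,3]
L4: Y=0.000-0.0003103j on G[0,2]
I3: z[1]−=0.00179, z[0]+=0.00179
C3: Y=0.000+0.03874j on G[4,1]
R6: Y=0.3247+0.000j on G[2,0]
R7: Y=0.03745+0.000j on G[3,4]
L5: Y=0.000-0.01417j on G[3,4]
R8: Y=0.1014+0.000j on G[3,2]
L6: Y=0.000-0.006808j on G[3,0]
V1: row V1−V3=11.7, i_V1 at 1,3
V2: row V4−V2=3.28, i_V2 at 4,2
solve → V1=5.838-0.7662j, V2=-0.06915-0.1195j, V3=-5.862-0.7662j, V4=3.211-0.1195j
aux → i_V1=-1.096+1.153j, i_V2=0.2913-2.340j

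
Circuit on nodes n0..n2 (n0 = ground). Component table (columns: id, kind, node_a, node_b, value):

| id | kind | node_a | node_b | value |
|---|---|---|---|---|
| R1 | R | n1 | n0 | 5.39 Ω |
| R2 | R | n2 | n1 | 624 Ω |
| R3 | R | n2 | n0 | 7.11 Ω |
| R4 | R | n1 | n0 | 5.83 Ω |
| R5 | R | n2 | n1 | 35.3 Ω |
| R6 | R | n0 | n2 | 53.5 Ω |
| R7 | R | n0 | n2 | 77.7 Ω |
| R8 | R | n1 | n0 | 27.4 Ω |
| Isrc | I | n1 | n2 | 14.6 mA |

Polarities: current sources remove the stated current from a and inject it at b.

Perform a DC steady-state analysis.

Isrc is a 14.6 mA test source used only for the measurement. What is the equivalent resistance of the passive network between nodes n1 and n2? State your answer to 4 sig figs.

Apply KCL at each of the 2 non-ground nodes and solve the resulting linear system.
Node n1: branches {R1, R2, R4, R5, R8, Isrc} → V_1 = -0.02968
Node n2: branches {R2, R3, R5, R6, R7, Isrc} → V_2 = 0.06783

R_eq = 6.679 Ω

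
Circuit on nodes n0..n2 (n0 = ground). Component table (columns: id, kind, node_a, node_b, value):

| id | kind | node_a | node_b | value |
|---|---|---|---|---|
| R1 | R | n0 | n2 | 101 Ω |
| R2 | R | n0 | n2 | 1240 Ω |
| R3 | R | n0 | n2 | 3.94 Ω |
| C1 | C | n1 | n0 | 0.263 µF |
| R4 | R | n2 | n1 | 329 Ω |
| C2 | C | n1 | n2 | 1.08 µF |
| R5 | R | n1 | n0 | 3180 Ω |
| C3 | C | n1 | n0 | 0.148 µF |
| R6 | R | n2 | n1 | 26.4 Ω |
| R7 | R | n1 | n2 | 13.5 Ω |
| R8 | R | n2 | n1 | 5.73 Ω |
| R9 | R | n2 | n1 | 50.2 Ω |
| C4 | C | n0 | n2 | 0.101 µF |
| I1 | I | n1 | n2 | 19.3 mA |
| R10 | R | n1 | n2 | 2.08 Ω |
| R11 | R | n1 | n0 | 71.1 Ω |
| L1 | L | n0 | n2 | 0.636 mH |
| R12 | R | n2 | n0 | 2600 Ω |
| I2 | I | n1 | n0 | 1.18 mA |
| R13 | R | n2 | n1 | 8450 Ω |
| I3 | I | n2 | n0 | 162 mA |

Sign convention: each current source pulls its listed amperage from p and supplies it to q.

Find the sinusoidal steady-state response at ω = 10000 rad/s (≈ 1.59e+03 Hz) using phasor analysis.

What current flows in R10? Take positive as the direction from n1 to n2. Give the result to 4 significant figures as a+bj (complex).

-0.008911+0.003375j A

Apply KCL at each of the 2 non-ground nodes and solve the resulting linear system.
Node n1: branches {C1, R4, C2, R5, C3, R6, R7, R8, R9, I1, R10, R11, I2, R13} → V_1 = -0.4683-0.2380j
Node n2: branches {R1, R2, R3, R4, C2, R6, R7, R8, R9, C4, I1, R10, L1, R12, R13, I3} → V_2 = -0.4498-0.2451j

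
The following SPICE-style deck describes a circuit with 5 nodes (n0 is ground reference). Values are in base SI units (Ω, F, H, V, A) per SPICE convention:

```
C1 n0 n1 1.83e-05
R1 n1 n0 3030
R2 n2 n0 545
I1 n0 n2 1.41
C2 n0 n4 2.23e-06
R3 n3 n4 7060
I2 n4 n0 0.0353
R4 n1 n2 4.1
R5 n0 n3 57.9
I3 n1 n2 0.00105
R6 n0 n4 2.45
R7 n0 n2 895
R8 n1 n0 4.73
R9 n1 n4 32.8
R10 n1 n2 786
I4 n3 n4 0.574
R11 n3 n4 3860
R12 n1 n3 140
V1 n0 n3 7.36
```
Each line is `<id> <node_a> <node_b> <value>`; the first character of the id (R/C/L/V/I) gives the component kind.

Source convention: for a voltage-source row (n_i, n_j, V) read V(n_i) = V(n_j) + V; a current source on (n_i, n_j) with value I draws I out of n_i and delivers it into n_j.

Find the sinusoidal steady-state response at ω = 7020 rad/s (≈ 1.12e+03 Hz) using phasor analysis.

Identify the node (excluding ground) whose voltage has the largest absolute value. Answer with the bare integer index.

MNA unknowns: 4 node voltages V₁..V_4 plus 1 source current (V1)
C1: Y=0.000+0.1285j on G[0,1]
R1: Y=0.0003300+0.000j on G[1,0]
R2: Y=0.001835+0.000j on G[2,0]
I1: z[0]−=1.41, z[2]+=1.41
C2: Y=0.000+0.01565j on G[0,4]
R3: Y=0.0001416+0.000j on G[3,4]
I2: z[4]−=0.0353, z[0]+=0.0353
R4: Y=0.2439+0.000j on G[1,2]
R5: Y=0.01727+0.000j on G[0,3]
I3: z[1]−=0.00105, z[2]+=0.00105
R6: Y=0.4082+0.000j on G[0,4]
R7: Y=0.001117+0.000j on G[0,2]
R8: Y=0.2114+0.000j on G[1,0]
R9: Y=0.03049+0.000j on G[1,4]
R10: Y=0.001272+0.000j on G[1,2]
I4: z[3]−=0.574, z[4]+=0.574
R11: Y=0.0002591+0.000j on G[3,4]
R12: Y=0.007143+0.000j on G[1,3]
V1: row V0−V3=7.36, i_V1 at 0,3
solve → V1=4.355-2.243j, V2=9.990-2.216j, V3=-7.360+0.000j, V4=1.515-0.2098j
aux → i_V1=0.3597+0.01610j

2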